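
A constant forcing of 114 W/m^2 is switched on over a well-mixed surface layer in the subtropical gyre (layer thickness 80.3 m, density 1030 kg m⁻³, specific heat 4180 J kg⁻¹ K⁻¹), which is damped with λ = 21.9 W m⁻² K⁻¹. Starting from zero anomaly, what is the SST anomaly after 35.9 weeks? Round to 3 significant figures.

Areal heat capacity C = ρ c_p D = 1030 × 4180 × 80.3 = 3.46×10^8 J/(m²·K).
τ = C / λ = 3.46×10^8 / 21.9 = 1.58×10^7 s.
Equilibrium anomaly ΔT_eq = F / λ = 114 / 21.9 = 5.21 K.
t = 35.9 weeks = 2.17×10^7 s, so t/τ = 1.38.
ΔT(t) = ΔT_eq (1 − e^(−t/τ)) = 5.21 × (1 − e^−1.38) = 3.89 K.

3.89 K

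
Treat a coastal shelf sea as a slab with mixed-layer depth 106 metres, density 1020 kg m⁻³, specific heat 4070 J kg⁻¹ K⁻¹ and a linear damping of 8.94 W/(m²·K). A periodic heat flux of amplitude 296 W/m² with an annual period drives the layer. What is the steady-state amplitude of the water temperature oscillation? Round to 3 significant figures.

Areal heat capacity C = ρ c_p D = 1020 × 4070 × 106 = 4.40×10^8 J/(m^2 K).
Angular frequency ω = 2π / T = 2π / 3.15×10^7 s = 1.99×10^-7 s⁻¹.
√((Cω)² + λ²) = √((87.7)² + 8.94²) = 88.1 W/(m²·K).
Amplitude A = F₀ / √((Cω)²+λ²) = 296 / 88.1 = 3.36 K.

3.36 K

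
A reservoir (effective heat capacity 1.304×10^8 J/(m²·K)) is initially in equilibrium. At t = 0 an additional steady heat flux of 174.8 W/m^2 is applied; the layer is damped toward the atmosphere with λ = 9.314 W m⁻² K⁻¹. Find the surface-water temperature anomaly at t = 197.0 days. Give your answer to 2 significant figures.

13 K

Areal heat capacity C = 1.304×10^8 J/(m²·K) (given).
τ = C / λ = 1.30×10^8 / 9.314 = 1.40×10^7 s.
Equilibrium anomaly ΔT_eq = F / λ = 174.8 / 9.314 = 18.8 K.
t = 197.0 days = 1.70×10^7 s, so t/τ = 1.22.
ΔT(t) = ΔT_eq (1 − e^(−t/τ)) = 18.8 × (1 − e^−1.22) = 13.2 K.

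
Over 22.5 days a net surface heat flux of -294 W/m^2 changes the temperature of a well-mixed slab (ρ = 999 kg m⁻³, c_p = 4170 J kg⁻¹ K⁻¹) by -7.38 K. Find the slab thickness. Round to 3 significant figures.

Heat input Q = F Δt = -294 × 1.94×10^6 s = -5.72×10^8 J/m².
Required areal heat capacity C = Q / ΔT = 7.74×10^7 J/(m²·K).
Depth D = C / (ρ c_p) = 7.74×10^7 / (999 × 4170) = 18.6 m.

18.6 m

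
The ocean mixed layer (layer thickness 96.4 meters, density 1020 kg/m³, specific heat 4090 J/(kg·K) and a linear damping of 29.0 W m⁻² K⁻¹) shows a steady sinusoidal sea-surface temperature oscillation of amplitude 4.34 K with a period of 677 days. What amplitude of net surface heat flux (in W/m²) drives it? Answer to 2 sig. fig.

230

Areal heat capacity C = ρ c_p D = 1020 × 4090 × 96.4 = 4.02×10^8 J/(m²·K).
ω = 2π / 5.85×10^7 s = 1.07×10^-7 s⁻¹.
√((Cω)² + λ²) = √((43.2)² + 29.0²) = 52.0 W/(m²·K).
F₀ = A × √((Cω)²+λ²) = 4.34 × 52.0 = 226 W/m².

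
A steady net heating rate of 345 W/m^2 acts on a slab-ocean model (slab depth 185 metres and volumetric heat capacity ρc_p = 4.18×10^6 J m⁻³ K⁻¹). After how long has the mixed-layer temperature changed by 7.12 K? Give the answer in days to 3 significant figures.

Areal heat capacity C = ρc_p × D = 4.18×10^6 × 185 = 7.73×10^8 J m⁻² K⁻¹.
Time required: Δt = C ΔT / F = 7.73×10^8 × 7.12 / 345 = 1.60×10^7 s.
In days: 1.60×10^7 s / (86400 s/day) = 185 days.

185 days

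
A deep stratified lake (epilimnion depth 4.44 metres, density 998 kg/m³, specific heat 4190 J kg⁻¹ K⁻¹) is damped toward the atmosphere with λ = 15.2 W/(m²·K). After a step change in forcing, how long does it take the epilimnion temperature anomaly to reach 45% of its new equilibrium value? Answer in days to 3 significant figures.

8.45 days

Areal heat capacity C = ρ c_p D = 998 × 4190 × 4.44 = 1.86×10^7 J/(m²·K).
τ = C / λ = 1.86×10^7 / 15.2 = 1.22×10^6 s.
Fraction reached: 1 − e^(−t/τ) = 0.45 ⇒ t = −τ ln(1 − 0.45) = τ × 0.598.
t = 7.30×10^5 s = 8.45 days.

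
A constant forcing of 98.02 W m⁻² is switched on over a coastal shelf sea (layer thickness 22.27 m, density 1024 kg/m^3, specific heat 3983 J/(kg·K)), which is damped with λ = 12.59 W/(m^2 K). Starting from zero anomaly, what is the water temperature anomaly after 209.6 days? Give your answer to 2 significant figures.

7.2 K

Areal heat capacity C = ρ c_p D = 1024 × 3983 × 22.27 = 9.08×10^7 J/(m^2 K).
τ = C / λ = 9.08×10^7 / 12.59 = 7.21×10^6 s.
Equilibrium anomaly ΔT_eq = F / λ = 98.02 / 12.59 = 7.79 K.
t = 209.6 days = 1.81×10^7 s, so t/τ = 2.51.
ΔT(t) = ΔT_eq (1 − e^(−t/τ)) = 7.79 × (1 − e^−2.51) = 7.15 K.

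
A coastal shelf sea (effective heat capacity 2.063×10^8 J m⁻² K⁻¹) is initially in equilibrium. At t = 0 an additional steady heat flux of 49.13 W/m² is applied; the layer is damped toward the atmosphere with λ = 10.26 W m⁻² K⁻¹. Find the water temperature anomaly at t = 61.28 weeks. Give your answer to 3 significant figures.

Areal heat capacity C = 2.063×10^8 J m⁻² K⁻¹ (given).
τ = C / λ = 2.06×10^8 / 10.26 = 2.01×10^7 s.
Equilibrium anomaly ΔT_eq = F / λ = 49.13 / 10.26 = 4.79 K.
t = 61.28 weeks = 3.71×10^7 s, so t/τ = 1.84.
ΔT(t) = ΔT_eq (1 − e^(−t/τ)) = 4.79 × (1 − e^−1.84) = 4.03 K.

4.03 K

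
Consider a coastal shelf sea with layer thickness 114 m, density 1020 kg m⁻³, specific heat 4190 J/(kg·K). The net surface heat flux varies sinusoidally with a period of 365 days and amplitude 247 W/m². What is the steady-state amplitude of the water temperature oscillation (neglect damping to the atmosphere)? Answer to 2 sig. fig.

Areal heat capacity C = ρ c_p D = 1020 × 4190 × 114 = 4.87×10^8 J/(m^2 K).
Angular frequency ω = 2π / T = 2π / 3.15×10^7 s = 1.99×10^-7 s⁻¹.
Cω = 4.87×10^8 × 1.99×10^-7 = 97.1 W/(m²·K).
Amplitude A = F₀ / (Cω) = 247 / 97.1 = 2.54 K.

2.5 K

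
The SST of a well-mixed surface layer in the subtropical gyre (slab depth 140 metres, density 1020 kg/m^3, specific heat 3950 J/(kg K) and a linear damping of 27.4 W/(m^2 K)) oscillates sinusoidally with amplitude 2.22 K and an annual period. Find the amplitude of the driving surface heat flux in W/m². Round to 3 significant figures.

Areal heat capacity C = ρ c_p D = 1020 × 3950 × 140 = 5.64×10^8 J/(m²·K).
ω = 2π / 3.15×10^7 s = 1.99×10^-7 s⁻¹.
√((Cω)² + λ²) = √((112)² + 27.4²) = 116 W/(m²·K).
F₀ = A × √((Cω)²+λ²) = 2.22 × 116 = 257 W/m².

257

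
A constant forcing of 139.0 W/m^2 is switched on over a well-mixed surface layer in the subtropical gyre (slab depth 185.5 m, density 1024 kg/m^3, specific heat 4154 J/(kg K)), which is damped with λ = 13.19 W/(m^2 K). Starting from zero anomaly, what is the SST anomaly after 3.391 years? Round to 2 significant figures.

8.8 K

Areal heat capacity C = ρ c_p D = 1024 × 4154 × 185.5 = 7.89×10^8 J m⁻² K⁻¹.
τ = C / λ = 7.89×10^8 / 13.19 = 5.98×10^7 s.
Equilibrium anomaly ΔT_eq = F / λ = 139.0 / 13.19 = 10.5 K.
t = 3.391 years = 1.07×10^8 s, so t/τ = 1.79.
ΔT(t) = ΔT_eq (1 − e^(−t/τ)) = 10.5 × (1 − e^−1.79) = 8.78 K.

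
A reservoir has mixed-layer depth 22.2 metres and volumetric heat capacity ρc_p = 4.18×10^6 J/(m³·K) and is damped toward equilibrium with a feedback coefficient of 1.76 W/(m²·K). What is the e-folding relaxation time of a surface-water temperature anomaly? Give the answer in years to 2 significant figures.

1.7 years

Areal heat capacity C = ρc_p × D = 4.18×10^6 × 22.2 = 9.28×10^7 J m⁻² K⁻¹.
Relaxation time τ = C / λ = 9.28×10^7 / 1.76 = 5.27×10^7 s.
In years: 5.27×10^7 s / (3.156×10^7 s/year) = 1.67 years.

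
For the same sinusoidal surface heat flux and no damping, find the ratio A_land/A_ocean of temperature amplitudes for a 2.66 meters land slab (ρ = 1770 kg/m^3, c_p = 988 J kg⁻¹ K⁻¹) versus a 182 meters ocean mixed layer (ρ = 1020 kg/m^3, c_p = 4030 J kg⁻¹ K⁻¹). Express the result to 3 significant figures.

C_ocean = 1020 × 4030 × 182 = 7.48×10^8 J/(m²·K).
C_land = 1770 × 988 × 2.66 = 4.65×10^6 J/(m²·K).
Undamped amplitude ∝ 1/C, so A_land/A_ocean = C_ocean/C_land = 161.

161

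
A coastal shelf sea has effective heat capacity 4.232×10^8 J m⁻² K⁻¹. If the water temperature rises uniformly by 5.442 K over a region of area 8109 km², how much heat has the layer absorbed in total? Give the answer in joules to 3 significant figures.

1.87×10^19 J

Areal heat capacity C = 4.232×10^8 J m⁻² K⁻¹ (given).
Heat per unit area: q = C ΔT = 4.23×10^8 × 5.442 = 2.30×10^9 J/m².
Total heat: Q = q × A = 2.30×10^9 × (8109 × 10⁶ m²) = 1.87×10^19 J.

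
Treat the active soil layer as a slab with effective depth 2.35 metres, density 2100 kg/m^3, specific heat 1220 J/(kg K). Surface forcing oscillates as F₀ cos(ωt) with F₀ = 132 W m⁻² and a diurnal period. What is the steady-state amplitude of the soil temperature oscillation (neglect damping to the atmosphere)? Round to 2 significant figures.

0.30 K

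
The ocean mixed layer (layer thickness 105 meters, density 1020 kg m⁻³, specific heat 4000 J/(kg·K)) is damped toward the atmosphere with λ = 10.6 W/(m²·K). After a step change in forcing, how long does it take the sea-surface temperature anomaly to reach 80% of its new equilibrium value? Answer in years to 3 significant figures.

Areal heat capacity C = ρ c_p D = 1020 × 4000 × 105 = 4.28×10^8 J m⁻² K⁻¹.
τ = C / λ = 4.28×10^8 / 10.6 = 4.04×10^7 s.
Fraction reached: 1 − e^(−t/τ) = 0.80 ⇒ t = −τ ln(1 − 0.80) = τ × 1.61.
t = 6.50×10^7 s = 2.06 years.

2.06 years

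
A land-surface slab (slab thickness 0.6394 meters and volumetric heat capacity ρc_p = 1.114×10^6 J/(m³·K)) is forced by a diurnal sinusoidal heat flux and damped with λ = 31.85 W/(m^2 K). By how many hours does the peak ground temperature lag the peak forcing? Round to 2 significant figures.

3.9 hours

Areal heat capacity C = ρc_p × D = 1.114×10^6 × 0.6394 = 7.12×10^5 J m⁻² K⁻¹.
ω = 2π / 86400 s = 7.27×10^-5 s⁻¹.
Phase lag φ = arctan(Cω/λ) = arctan(51.8/31.85) = 1.02 rad.
Time lag = φ / ω = 1.02 / 7.27×10^-5 = 14000 s = 3.89 hours.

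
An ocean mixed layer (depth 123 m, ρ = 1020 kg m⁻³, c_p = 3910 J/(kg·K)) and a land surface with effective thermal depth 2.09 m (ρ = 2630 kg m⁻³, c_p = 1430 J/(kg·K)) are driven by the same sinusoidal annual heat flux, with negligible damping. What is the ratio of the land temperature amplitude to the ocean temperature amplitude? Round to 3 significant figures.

62.4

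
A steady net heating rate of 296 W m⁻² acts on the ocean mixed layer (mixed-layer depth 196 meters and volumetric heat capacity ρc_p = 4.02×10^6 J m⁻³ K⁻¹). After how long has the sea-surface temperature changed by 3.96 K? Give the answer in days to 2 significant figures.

Areal heat capacity C = ρc_p × D = 4.02×10^6 × 196 = 7.88×10^8 J/(m^2 K).
Time required: Δt = C ΔT / F = 7.88×10^8 × 3.96 / 296 = 1.05×10^7 s.
In days: 1.05×10^7 s / (86400 s/day) = 122 days.

120 days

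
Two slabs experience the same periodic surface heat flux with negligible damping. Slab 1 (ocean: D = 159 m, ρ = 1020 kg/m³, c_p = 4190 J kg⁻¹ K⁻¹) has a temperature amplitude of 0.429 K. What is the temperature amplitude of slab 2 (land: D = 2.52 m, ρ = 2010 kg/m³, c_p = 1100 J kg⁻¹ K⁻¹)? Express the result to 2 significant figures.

52 K

C_ocean = 6.80×10^8 J/(m²·K); C_land = 5.57×10^6 J/(m²·K).
A ∝ 1/C ⇒ A_land = A_ocean × C_ocean/C_land = 0.429 × 122 = 52.3 K.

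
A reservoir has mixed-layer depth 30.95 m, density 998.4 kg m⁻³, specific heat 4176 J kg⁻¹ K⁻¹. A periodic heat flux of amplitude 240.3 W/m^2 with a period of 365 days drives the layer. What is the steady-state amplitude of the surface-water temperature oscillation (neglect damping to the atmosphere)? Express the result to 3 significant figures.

9.35 K

Areal heat capacity C = ρ c_p D = 998.4 × 4176 × 30.95 = 1.29×10^8 J/(m²·K).
Angular frequency ω = 2π / T = 2π / 3.15×10^7 s = 1.99×10^-7 s⁻¹.
Cω = 1.29×10^8 × 1.99×10^-7 = 25.7 W/(m²·K).
Amplitude A = F₀ / (Cω) = 240.3 / 25.7 = 9.35 K.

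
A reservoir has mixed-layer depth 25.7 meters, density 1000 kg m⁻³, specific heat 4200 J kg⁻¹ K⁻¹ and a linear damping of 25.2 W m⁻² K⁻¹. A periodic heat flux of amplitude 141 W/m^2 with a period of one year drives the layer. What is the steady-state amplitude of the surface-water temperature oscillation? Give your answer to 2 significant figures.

4.3 K

Areal heat capacity C = ρ c_p D = 1000 × 4200 × 25.7 = 1.08×10^8 J/(m²·K).
Angular frequency ω = 2π / T = 2π / 3.15×10^7 s = 1.99×10^-7 s⁻¹.
√((Cω)² + λ²) = √((21.5)² + 25.2²) = 33.1 W/(m²·K).
Amplitude A = F₀ / √((Cω)²+λ²) = 141 / 33.1 = 4.26 K.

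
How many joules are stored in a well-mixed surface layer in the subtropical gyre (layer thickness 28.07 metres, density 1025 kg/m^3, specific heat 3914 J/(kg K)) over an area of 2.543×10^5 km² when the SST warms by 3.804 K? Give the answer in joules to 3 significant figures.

Areal heat capacity C = ρ c_p D = 1025 × 3914 × 28.07 = 1.13×10^8 J m⁻² K⁻¹.
Heat per unit area: q = C ΔT = 1.13×10^8 × 3.804 = 4.28×10^8 J/m².
Total heat: Q = q × A = 4.28×10^8 × (2.543×10^5 × 10⁶ m²) = 1.09×10^20 J.

1.09×10^20 J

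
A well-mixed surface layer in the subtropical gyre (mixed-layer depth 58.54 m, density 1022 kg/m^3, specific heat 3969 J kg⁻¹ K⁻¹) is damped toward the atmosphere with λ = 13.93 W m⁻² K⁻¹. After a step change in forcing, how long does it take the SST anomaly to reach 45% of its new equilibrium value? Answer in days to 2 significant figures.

Areal heat capacity C = ρ c_p D = 1022 × 3969 × 58.54 = 2.37×10^8 J m⁻² K⁻¹.
τ = C / λ = 2.37×10^8 / 13.93 = 1.70×10^7 s.
Fraction reached: 1 − e^(−t/τ) = 0.45 ⇒ t = −τ ln(1 − 0.45) = τ × 0.598.
t = 1.02×10^7 s = 118 days.

120 days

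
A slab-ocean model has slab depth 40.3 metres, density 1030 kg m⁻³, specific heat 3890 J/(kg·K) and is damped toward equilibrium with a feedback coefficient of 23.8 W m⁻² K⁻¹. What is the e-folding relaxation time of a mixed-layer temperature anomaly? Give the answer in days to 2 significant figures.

Areal heat capacity C = ρ c_p D = 1030 × 3890 × 40.3 = 1.61×10^8 J m⁻² K⁻¹.
Relaxation time τ = C / λ = 1.61×10^8 / 23.8 = 6.78×10^6 s.
In days: 6.78×10^6 s / (86400 s/day) = 78.5 days.

79 days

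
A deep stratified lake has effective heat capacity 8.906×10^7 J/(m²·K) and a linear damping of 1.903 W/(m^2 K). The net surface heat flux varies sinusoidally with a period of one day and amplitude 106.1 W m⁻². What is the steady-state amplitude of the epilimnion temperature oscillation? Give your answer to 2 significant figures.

0.016 K

Areal heat capacity C = 8.906×10^7 J/(m²·K) (given).
Angular frequency ω = 2π / T = 2π / 86400 s = 7.27×10^-5 s⁻¹.
√((Cω)² + λ²) = √((6480)² + 1.903²) = 6480 W/(m²·K).
Amplitude A = F₀ / √((Cω)²+λ²) = 106.1 / 6480 = 0.0164 K.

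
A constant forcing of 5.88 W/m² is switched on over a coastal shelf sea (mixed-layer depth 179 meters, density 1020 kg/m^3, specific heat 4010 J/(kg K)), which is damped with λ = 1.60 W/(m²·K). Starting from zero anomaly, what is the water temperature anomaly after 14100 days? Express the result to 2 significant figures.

3.4 K

Areal heat capacity C = ρ c_p D = 1020 × 4010 × 179 = 7.32×10^8 J/(m^2 K).
τ = C / λ = 7.32×10^8 / 1.60 = 4.58×10^8 s.
Equilibrium anomaly ΔT_eq = F / λ = 5.88 / 1.60 = 3.68 K.
t = 14100 days = 1.22×10^9 s, so t/τ = 2.66.
ΔT(t) = ΔT_eq (1 − e^(−t/τ)) = 3.68 × (1 − e^−2.66) = 3.42 K.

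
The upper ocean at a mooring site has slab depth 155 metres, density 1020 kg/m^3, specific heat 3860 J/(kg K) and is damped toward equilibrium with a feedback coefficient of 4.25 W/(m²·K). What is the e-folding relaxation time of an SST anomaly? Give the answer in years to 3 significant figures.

Areal heat capacity C = ρ c_p D = 1020 × 3860 × 155 = 6.10×10^8 J/(m²·K).
Relaxation time τ = C / λ = 6.10×10^8 / 4.25 = 1.44×10^8 s.
In years: 1.44×10^8 s / (3.156×10^7 s/year) = 4.55 years.

4.55 years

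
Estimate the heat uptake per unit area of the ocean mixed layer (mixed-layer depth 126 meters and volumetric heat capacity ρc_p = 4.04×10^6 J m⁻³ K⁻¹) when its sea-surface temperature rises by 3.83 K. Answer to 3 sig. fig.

Areal heat capacity C = ρc_p × D = 4.04×10^6 × 126 = 5.09×10^8 J/(m²·K).
ΔQ = C ΔT = 5.09×10^8 × 3.83 = 1.95×10^9 J/m².

1.95×10^9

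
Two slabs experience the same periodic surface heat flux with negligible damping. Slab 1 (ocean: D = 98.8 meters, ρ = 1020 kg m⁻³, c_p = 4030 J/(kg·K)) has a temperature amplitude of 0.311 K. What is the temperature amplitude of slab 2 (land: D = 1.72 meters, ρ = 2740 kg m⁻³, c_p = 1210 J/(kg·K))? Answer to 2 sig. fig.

22 K

C_ocean = 4.06×10^8 J/(m²·K); C_land = 5.70×10^6 J/(m²·K).
A ∝ 1/C ⇒ A_land = A_ocean × C_ocean/C_land = 0.311 × 71.2 = 22.1 K.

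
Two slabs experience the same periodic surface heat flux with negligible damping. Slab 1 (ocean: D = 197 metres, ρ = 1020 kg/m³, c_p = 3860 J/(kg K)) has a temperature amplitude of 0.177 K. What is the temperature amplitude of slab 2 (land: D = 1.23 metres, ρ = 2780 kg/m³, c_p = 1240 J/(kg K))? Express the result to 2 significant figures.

32 K

C_ocean = 7.76×10^8 J/(m²·K); C_land = 4.24×10^6 J/(m²·K).
A ∝ 1/C ⇒ A_land = A_ocean × C_ocean/C_land = 0.177 × 183 = 32.4 K.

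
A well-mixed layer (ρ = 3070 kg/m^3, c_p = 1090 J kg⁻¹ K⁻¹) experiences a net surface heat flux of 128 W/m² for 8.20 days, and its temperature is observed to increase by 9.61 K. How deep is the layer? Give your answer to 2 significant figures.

Heat input Q = F Δt = 128 × 7.08×10^5 s = 9.07×10^7 J/m².
Required areal heat capacity C = Q / ΔT = 9.44×10^6 J/(m²·K).
Depth D = C / (ρ c_p) = 9.44×10^6 / (3070 × 1090) = 2.82 m.

2.8 m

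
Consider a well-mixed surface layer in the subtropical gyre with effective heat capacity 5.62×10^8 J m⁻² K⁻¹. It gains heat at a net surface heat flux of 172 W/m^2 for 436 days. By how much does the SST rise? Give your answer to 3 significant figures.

Areal heat capacity C = 5.62×10^8 J m⁻² K⁻¹ (given).
Net heat input Q = F Δt = 172 × (436 days × 86400 s/day) = 6.48×10^9 J/m².
ΔT = Q / C = 6.48×10^9 / 5.62×10^8 = 11.5 K.

11.5 K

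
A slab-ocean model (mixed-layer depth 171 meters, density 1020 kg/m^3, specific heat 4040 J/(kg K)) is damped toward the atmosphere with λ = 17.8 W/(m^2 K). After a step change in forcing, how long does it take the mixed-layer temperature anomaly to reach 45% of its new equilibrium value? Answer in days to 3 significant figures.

Areal heat capacity C = ρ c_p D = 1020 × 4040 × 171 = 7.05×10^8 J m⁻² K⁻¹.
τ = C / λ = 7.05×10^8 / 17.8 = 3.96×10^7 s.
Fraction reached: 1 − e^(−t/τ) = 0.45 ⇒ t = −τ ln(1 − 0.45) = τ × 0.598.
t = 2.37×10^7 s = 274 days.

274 days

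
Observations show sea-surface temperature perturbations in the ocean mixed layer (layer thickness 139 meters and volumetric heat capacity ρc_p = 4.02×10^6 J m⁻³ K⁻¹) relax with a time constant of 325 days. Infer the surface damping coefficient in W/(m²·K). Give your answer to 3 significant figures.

Areal heat capacity C = ρc_p × D = 4.02×10^6 × 139 = 5.59×10^8 J m⁻² K⁻¹.
τ = 325 days = 2.81×10^7 s.
λ = C / τ = 5.59×10^8 / 2.81×10^7 = 19.9 W/(m²·K).

19.9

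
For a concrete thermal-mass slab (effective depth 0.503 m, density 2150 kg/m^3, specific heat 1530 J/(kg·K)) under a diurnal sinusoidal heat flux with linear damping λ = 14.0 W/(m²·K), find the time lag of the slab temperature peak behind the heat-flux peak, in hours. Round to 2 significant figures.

Areal heat capacity C = ρ c_p D = 2150 × 1530 × 0.503 = 1.65×10^6 J m⁻² K⁻¹.
ω = 2π / 86400 s = 7.27×10^-5 s⁻¹.
Phase lag φ = arctan(Cω/λ) = arctan(120/14.0) = 1.45 rad.
Time lag = φ / ω = 1.45 / 7.27×10^-5 = 20000 s = 5.56 hours.

5.6 hours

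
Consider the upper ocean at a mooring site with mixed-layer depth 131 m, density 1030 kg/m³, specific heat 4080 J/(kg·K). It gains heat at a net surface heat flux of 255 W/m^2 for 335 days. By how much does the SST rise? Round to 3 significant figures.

13.4 K

Areal heat capacity C = ρ c_p D = 1030 × 4080 × 131 = 5.51×10^8 J m⁻² K⁻¹.
Net heat input Q = F Δt = 255 × (335 days × 86400 s/day) = 7.38×10^9 J/m².
ΔT = Q / C = 7.38×10^9 / 5.51×10^8 = 13.4 K.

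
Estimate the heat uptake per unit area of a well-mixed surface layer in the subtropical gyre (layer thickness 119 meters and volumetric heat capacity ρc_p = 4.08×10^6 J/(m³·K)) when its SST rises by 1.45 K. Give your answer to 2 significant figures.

7.0×10^8

Areal heat capacity C = ρc_p × D = 4.08×10^6 × 119 = 4.86×10^8 J/(m²·K).
ΔQ = C ΔT = 4.86×10^8 × 1.45 = 7.04×10^8 J/m².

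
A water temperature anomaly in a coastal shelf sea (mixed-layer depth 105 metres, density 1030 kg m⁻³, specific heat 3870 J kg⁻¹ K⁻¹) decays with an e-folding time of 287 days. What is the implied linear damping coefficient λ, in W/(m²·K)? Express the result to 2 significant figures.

17

Areal heat capacity C = ρ c_p D = 1030 × 3870 × 105 = 4.19×10^8 J/(m²·K).
τ = 287 days = 2.48×10^7 s.
λ = C / τ = 4.19×10^8 / 2.48×10^7 = 16.9 W/(m²·K).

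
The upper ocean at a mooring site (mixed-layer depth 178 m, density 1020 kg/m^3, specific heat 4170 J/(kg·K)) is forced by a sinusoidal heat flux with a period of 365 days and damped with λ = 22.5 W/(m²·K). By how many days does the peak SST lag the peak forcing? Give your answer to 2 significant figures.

Areal heat capacity C = ρ c_p D = 1020 × 4170 × 178 = 7.57×10^8 J m⁻² K⁻¹.
ω = 2π / 3.15×10^7 s = 1.99×10^-7 s⁻¹.
Phase lag φ = arctan(Cω/λ) = arctan(151/22.5) = 1.42 rad.
Time lag = φ / ω = 1.42 / 1.99×10^-7 = 7.14×10^6 s = 82.6 days.

83 days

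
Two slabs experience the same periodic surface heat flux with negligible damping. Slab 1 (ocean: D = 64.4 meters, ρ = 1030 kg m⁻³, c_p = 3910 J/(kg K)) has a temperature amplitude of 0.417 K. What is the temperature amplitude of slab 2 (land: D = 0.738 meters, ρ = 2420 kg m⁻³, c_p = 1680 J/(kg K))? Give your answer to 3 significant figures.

36.0 K

C_ocean = 2.59×10^8 J/(m²·K); C_land = 3.00×10^6 J/(m²·K).
A ∝ 1/C ⇒ A_land = A_ocean × C_ocean/C_land = 0.417 × 86.4 = 36.0 K.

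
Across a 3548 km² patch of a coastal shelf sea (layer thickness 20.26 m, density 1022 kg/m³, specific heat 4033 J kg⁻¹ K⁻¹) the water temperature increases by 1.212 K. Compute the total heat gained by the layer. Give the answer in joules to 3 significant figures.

3.59×10^17 J

Areal heat capacity C = ρ c_p D = 1022 × 4033 × 20.26 = 8.35×10^7 J m⁻² K⁻¹.
Heat per unit area: q = C ΔT = 8.35×10^7 × 1.212 = 1.01×10^8 J/m².
Total heat: Q = q × A = 1.01×10^8 × (3548 × 10⁶ m²) = 3.59×10^17 J.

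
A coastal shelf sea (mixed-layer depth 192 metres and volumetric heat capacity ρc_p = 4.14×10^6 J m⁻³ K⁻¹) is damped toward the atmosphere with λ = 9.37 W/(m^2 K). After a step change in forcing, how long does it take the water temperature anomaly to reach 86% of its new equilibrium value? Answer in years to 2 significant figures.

Areal heat capacity C = ρc_p × D = 4.14×10^6 × 192 = 7.95×10^8 J/(m²·K).
τ = C / λ = 7.95×10^8 / 9.37 = 8.48×10^7 s.
Fraction reached: 1 − e^(−t/τ) = 0.86 ⇒ t = −τ ln(1 − 0.86) = τ × 1.97.
t = 1.67×10^8 s = 5.29 years.

5.3 years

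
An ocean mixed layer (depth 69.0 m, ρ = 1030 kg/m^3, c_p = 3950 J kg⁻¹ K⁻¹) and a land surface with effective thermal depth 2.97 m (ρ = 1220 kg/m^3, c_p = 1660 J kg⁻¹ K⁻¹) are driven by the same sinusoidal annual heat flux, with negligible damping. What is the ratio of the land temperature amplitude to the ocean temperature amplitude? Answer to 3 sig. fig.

46.7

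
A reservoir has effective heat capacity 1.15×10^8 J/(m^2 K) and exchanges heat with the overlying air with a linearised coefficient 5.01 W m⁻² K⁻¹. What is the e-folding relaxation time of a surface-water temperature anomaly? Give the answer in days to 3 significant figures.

Areal heat capacity C = 1.15×10^8 J/(m^2 K) (given).
Relaxation time τ = C / λ = 1.15×10^8 / 5.01 = 2.30×10^7 s.
In days: 2.30×10^7 s / (86400 s/day) = 266 days.

266 days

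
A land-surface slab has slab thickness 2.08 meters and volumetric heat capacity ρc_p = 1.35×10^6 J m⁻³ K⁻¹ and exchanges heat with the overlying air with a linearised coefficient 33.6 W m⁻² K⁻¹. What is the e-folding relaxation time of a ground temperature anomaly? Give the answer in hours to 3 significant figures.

23.2 hours

Areal heat capacity C = ρc_p × D = 1.35×10^6 × 2.08 = 2.81×10^6 J/(m^2 K).
Relaxation time τ = C / λ = 2.81×10^6 / 33.6 = 83600 s.
In hours: 83600 s / (3600 s/hour) = 23.2 hours.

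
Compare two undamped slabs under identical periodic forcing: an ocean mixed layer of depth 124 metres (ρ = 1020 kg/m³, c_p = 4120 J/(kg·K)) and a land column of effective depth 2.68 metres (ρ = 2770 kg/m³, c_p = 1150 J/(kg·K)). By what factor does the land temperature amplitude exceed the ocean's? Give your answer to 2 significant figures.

C_ocean = 1020 × 4120 × 124 = 5.21×10^8 J/(m²·K).
C_land = 2770 × 1150 × 2.68 = 8.54×10^6 J/(m²·K).
Undamped amplitude ∝ 1/C, so A_land/A_ocean = C_ocean/C_land = 61.0.

61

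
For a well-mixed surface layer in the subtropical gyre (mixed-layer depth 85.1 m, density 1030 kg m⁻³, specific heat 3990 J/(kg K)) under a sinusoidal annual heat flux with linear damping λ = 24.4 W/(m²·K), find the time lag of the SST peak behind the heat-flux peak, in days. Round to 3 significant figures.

71.7 days

Areal heat capacity C = ρ c_p D = 1030 × 3990 × 85.1 = 3.50×10^8 J/(m^2 K).
ω = 2π / 3.15×10^7 s = 1.99×10^-7 s⁻¹.
Phase lag φ = arctan(Cω/λ) = arctan(69.7/24.4) = 1.23 rad.
Time lag = φ / ω = 1.23 / 1.99×10^-7 = 6.19×10^6 s = 71.7 days.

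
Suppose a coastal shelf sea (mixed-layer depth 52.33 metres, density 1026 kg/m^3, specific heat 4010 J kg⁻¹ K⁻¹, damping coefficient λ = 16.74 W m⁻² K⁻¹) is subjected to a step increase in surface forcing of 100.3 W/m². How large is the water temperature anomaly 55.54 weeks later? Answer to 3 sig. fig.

5.55 K

Areal heat capacity C = ρ c_p D = 1026 × 4010 × 52.33 = 2.15×10^8 J/(m²·K).
τ = C / λ = 2.15×10^8 / 16.74 = 1.29×10^7 s.
Equilibrium anomaly ΔT_eq = F / λ = 100.3 / 16.74 = 5.99 K.
t = 55.54 weeks = 3.36×10^7 s, so t/τ = 2.61.
ΔT(t) = ΔT_eq (1 − e^(−t/τ)) = 5.99 × (1 − e^−2.61) = 5.55 K.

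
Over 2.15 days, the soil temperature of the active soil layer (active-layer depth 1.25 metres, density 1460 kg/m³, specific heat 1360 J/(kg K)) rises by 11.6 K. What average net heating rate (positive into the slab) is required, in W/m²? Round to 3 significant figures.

155

Areal heat capacity C = ρ c_p D = 1460 × 1360 × 1.25 = 2.48×10^6 J/(m^2 K).
Required heat per unit area: Q = C ΔT = 2.48×10^6 × 11.6 = 2.88×10^7 J/m².
Flux F = Q / Δt = 2.88×10^7 / 1.86×10^5 s = 155 W/m².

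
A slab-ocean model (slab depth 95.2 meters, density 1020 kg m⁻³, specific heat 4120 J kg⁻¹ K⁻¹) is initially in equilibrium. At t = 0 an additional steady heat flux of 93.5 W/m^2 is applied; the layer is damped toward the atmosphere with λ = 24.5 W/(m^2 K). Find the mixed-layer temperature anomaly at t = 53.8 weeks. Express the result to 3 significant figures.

Areal heat capacity C = ρ c_p D = 1020 × 4120 × 95.2 = 4.00×10^8 J/(m²·K).
τ = C / λ = 4.00×10^8 / 24.5 = 1.63×10^7 s.
Equilibrium anomaly ΔT_eq = F / λ = 93.5 / 24.5 = 3.82 K.
t = 53.8 weeks = 3.25×10^7 s, so t/τ = 1.99.
ΔT(t) = ΔT_eq (1 − e^(−t/τ)) = 3.82 × (1 − e^−1.99) = 3.30 K.

3.30 K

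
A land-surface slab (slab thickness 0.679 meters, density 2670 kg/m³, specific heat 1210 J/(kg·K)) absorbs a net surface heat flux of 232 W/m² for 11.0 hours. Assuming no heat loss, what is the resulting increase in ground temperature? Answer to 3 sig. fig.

4.19 K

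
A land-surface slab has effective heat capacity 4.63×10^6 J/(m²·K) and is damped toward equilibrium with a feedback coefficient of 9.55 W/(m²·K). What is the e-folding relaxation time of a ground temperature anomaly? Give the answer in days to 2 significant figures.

5.6 days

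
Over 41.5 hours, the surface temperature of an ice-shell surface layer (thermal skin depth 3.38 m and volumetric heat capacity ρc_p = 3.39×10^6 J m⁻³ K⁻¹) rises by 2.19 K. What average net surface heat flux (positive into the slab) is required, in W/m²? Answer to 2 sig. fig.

Areal heat capacity C = ρc_p × D = 3.39×10^6 × 3.38 = 1.15×10^7 J m⁻² K⁻¹.
Required heat per unit area: Q = C ΔT = 1.15×10^7 × 2.19 = 2.51×10^7 J/m².
Flux F = Q / Δt = 2.51×10^7 / 1.49×10^5 s = 168 W/m².

170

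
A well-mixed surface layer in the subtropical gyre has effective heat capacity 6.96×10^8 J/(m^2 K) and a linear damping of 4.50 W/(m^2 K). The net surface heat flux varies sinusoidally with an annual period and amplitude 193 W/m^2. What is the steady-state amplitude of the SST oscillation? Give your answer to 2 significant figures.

1.4 K

Areal heat capacity C = 6.96×10^8 J/(m^2 K) (given).
Angular frequency ω = 2π / T = 2π / 3.15×10^7 s = 1.99×10^-7 s⁻¹.
√((Cω)² + λ²) = √((139)² + 4.50²) = 139 W/(m²·K).
Amplitude A = F₀ / √((Cω)²+λ²) = 193 / 139 = 1.39 K.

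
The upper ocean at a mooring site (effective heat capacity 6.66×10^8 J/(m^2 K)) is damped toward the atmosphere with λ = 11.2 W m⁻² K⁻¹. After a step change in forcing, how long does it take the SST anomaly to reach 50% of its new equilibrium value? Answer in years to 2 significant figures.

Areal heat capacity C = 6.66×10^8 J/(m^2 K) (given).
τ = C / λ = 6.66×10^8 / 11.2 = 5.95×10^7 s.
Fraction reached: 1 − e^(−t/τ) = 0.50 ⇒ t = −τ ln(1 − 0.50) = τ × 0.693.
t = 4.12×10^7 s = 1.31 years.

1.3 years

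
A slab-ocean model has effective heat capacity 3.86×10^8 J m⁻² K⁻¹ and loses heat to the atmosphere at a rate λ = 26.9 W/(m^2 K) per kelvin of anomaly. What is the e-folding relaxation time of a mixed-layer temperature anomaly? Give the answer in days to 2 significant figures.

Areal heat capacity C = 3.86×10^8 J m⁻² K⁻¹ (given).
Relaxation time τ = C / λ = 3.86×10^8 / 26.9 = 1.43×10^7 s.
In days: 1.43×10^7 s / (86400 s/day) = 166 days.

170 days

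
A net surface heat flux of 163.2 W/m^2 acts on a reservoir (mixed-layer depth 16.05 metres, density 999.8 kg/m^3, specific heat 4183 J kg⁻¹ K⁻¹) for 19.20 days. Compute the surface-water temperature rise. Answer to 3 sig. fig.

Areal heat capacity C = ρ c_p D = 999.8 × 4183 × 16.05 = 6.71×10^7 J/(m^2 K).
Net heat input Q = F Δt = 163.2 × (19.20 days × 86400 s/day) = 2.71×10^8 J/m².
ΔT = Q / C = 2.71×10^8 / 6.71×10^7 = 4.03 K.

4.03 K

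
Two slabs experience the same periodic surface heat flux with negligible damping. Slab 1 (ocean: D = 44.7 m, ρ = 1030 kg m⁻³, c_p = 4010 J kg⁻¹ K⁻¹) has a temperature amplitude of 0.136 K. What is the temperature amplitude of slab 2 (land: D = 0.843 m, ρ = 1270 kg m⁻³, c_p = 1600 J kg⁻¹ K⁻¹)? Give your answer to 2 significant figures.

15 K

C_ocean = 1.85×10^8 J/(m²·K); C_land = 1.71×10^6 J/(m²·K).
A ∝ 1/C ⇒ A_land = A_ocean × C_ocean/C_land = 0.136 × 108 = 14.7 K.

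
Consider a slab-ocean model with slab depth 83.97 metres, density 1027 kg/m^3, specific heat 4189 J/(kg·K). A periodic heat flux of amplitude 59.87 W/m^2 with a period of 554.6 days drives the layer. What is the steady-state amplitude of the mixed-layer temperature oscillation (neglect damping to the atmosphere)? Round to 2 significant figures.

Areal heat capacity C = ρ c_p D = 1027 × 4189 × 83.97 = 3.61×10^8 J m⁻² K⁻¹.
Angular frequency ω = 2π / T = 2π / 4.79×10^7 s = 1.31×10^-7 s⁻¹.
Cω = 3.61×10^8 × 1.31×10^-7 = 47.4 W/(m²·K).
Amplitude A = F₀ / (Cω) = 59.87 / 47.4 = 1.26 K.

1.3 K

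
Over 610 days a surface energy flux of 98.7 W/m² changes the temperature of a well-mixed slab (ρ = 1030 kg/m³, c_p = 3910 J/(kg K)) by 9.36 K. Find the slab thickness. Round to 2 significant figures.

Heat input Q = F Δt = 98.7 × 5.27×10^7 s = 5.20×10^9 J/m².
Required areal heat capacity C = Q / ΔT = 5.56×10^8 J/(m²·K).
Depth D = C / (ρ c_p) = 5.56×10^8 / (1030 × 3910) = 138 m.

140 m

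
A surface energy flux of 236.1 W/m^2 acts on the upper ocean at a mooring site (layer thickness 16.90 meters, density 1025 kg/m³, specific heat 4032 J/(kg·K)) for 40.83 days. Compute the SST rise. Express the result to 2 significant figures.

12 K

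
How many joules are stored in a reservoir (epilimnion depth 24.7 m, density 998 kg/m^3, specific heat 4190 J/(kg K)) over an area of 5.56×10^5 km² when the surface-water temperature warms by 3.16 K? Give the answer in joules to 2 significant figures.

Areal heat capacity C = ρ c_p D = 998 × 4190 × 24.7 = 1.03×10^8 J/(m^2 K).
Heat per unit area: q = C ΔT = 1.03×10^8 × 3.16 = 3.26×10^8 J/m².
Total heat: Q = q × A = 3.26×10^8 × (5.56×10^5 × 10⁶ m²) = 1.81×10^20 J.

1.8×10^20 J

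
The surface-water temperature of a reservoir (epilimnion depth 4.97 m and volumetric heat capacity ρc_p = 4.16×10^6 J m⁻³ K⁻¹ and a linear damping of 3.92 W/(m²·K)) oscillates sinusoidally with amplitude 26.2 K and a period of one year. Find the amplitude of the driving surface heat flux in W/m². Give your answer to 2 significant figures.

Areal heat capacity C = ρc_p × D = 4.16×10^6 × 4.97 = 2.07×10^7 J m⁻² K⁻¹.
ω = 2π / 3.15×10^7 s = 1.99×10^-7 s⁻¹.
√((Cω)² + λ²) = √((4.12)² + 3.92²) = 5.69 W/(m²·K).
F₀ = A × √((Cω)²+λ²) = 26.2 × 5.69 = 149 W/m².

150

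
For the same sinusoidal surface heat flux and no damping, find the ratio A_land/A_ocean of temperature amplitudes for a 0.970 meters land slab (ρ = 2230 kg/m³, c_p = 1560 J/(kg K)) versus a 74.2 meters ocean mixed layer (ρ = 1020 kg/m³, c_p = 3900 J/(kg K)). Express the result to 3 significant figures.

C_ocean = 1020 × 3900 × 74.2 = 2.95×10^8 J/(m²·K).
C_land = 2230 × 1560 × 0.970 = 3.37×10^6 J/(m²·K).
Undamped amplitude ∝ 1/C, so A_land/A_ocean = C_ocean/C_land = 87.5.

87.5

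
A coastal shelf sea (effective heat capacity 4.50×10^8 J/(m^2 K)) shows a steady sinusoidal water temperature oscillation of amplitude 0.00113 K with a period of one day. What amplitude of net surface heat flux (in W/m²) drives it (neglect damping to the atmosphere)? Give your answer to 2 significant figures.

37

Areal heat capacity C = 4.50×10^8 J/(m^2 K) (given).
ω = 2π / 86400 s = 7.27×10^-5 s⁻¹.
Cω = 4.50×10^8 × 7.27×10^-5 = 32700 W/(m²·K).
F₀ = A × Cω = 0.00113 × 32700 = 37.0 W/m².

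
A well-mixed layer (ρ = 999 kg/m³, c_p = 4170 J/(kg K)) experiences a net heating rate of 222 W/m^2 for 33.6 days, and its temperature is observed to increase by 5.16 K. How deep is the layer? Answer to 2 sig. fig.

30 m

Heat input Q = F Δt = 222 × 2.90×10^6 s = 6.44×10^8 J/m².
Required areal heat capacity C = Q / ΔT = 1.25×10^8 J/(m²·K).
Depth D = C / (ρ c_p) = 1.25×10^8 / (999 × 4170) = 30.0 m.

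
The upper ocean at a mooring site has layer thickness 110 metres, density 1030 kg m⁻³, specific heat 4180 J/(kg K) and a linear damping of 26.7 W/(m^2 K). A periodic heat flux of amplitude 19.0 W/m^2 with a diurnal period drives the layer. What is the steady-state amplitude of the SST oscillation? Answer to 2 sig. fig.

Areal heat capacity C = ρ c_p D = 1030 × 4180 × 110 = 4.74×10^8 J/(m^2 K).
Angular frequency ω = 2π / T = 2π / 86400 s = 7.27×10^-5 s⁻¹.
√((Cω)² + λ²) = √((34400)² + 26.7²) = 34400 W/(m²·K).
Amplitude A = F₀ / √((Cω)²+λ²) = 19.0 / 34400 = 5.52×10^-4 K.

5.5×10^-4 K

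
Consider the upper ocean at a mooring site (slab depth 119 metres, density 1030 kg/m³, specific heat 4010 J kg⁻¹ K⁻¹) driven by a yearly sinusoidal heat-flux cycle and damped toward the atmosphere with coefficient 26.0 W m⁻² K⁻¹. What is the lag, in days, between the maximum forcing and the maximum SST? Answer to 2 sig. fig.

Areal heat capacity C = ρ c_p D = 1030 × 4010 × 119 = 4.92×10^8 J/(m^2 K).
ω = 2π / 3.15×10^7 s = 1.99×10^-7 s⁻¹.
Phase lag φ = arctan(Cω/λ) = arctan(97.9/26.0) = 1.31 rad.
Time lag = φ / ω = 1.31 / 1.99×10^-7 = 6.58×10^6 s = 76.2 days.

76 days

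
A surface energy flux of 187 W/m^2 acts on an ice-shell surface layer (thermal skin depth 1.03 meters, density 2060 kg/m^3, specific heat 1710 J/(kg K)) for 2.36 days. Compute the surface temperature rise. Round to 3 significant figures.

10.5 K

Areal heat capacity C = ρ c_p D = 2060 × 1710 × 1.03 = 3.63×10^6 J/(m²·K).
Net heat input Q = F Δt = 187 × (2.36 days × 86400 s/day) = 3.81×10^7 J/m².
ΔT = Q / C = 3.81×10^7 / 3.63×10^6 = 10.5 K.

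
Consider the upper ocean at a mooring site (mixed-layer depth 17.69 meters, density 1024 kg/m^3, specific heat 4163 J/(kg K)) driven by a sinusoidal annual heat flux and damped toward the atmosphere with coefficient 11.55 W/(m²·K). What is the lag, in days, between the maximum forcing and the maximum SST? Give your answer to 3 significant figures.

53.2 days

Areal heat capacity C = ρ c_p D = 1024 × 4163 × 17.69 = 7.54×10^7 J/(m^2 K).
ω = 2π / 3.15×10^7 s = 1.99×10^-7 s⁻¹.
Phase lag φ = arctan(Cω/λ) = arctan(15.0/11.55) = 0.915 rad.
Time lag = φ / ω = 0.915 / 1.99×10^-7 = 4.59×10^6 s = 53.2 days.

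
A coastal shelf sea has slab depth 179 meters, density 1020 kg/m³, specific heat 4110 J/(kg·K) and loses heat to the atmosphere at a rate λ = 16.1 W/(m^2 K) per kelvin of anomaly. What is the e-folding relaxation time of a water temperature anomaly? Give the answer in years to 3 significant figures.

1.48 years

Areal heat capacity C = ρ c_p D = 1020 × 4110 × 179 = 7.50×10^8 J/(m²·K).
Relaxation time τ = C / λ = 7.50×10^8 / 16.1 = 4.66×10^7 s.
In years: 4.66×10^7 s / (3.156×10^7 s/year) = 1.48 years.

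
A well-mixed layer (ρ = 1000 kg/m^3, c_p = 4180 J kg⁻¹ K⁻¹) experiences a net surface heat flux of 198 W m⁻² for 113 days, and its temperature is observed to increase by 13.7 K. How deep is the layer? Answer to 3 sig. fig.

Heat input Q = F Δt = 198 × 9.76×10^6 s = 1.93×10^9 J/m².
Required areal heat capacity C = Q / ΔT = 1.41×10^8 J/(m²·K).
Depth D = C / (ρ c_p) = 1.41×10^8 / (1000 × 4180) = 33.8 m.

33.8 m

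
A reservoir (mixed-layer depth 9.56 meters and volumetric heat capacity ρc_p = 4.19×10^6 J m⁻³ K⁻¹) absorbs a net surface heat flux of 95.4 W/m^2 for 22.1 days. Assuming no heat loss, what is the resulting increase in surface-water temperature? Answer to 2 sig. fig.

Areal heat capacity C = ρc_p × D = 4.19×10^6 × 9.56 = 4.01×10^7 J m⁻² K⁻¹.
Net heat input Q = F Δt = 95.4 × (22.1 days × 86400 s/day) = 1.82×10^8 J/m².
ΔT = Q / C = 1.82×10^8 / 4.01×10^7 = 4.55 K.

4.5 K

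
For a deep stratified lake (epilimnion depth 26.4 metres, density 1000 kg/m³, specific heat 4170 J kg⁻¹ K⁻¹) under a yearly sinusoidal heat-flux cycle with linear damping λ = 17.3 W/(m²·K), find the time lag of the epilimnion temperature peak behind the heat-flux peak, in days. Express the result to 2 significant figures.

Areal heat capacity C = ρ c_p D = 1000 × 4170 × 26.4 = 1.10×10^8 J/(m²·K).
ω = 2π / 3.15×10^7 s = 1.99×10^-7 s⁻¹.
Phase lag φ = arctan(Cω/λ) = arctan(21.9/17.3) = 0.903 rad.
Time lag = φ / ω = 0.903 / 1.99×10^-7 = 4.53×10^6 s = 52.5 days.

52 days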